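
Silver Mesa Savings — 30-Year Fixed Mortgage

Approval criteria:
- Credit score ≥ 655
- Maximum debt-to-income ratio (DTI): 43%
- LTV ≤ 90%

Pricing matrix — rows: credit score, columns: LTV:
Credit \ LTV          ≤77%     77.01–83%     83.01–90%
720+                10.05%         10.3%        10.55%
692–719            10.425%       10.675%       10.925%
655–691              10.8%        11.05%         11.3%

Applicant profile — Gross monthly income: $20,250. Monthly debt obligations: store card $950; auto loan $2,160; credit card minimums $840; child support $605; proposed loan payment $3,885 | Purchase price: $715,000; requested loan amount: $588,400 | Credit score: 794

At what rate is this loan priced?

Credit score 794 ≥ 655; Total monthly debts = (950 + 2,160 + 840 + 605 + 3,885) = 8,440. DTI: 8,440 ÷ 20,250 = 41.7%, within the 43% cap
LTV = 588,400/715,000 = 82.3% ≤ 90%
Row: 794 falls in 720+. Column: 82.3% falls in 77.01–83%. Rate = 10.3%.

10.3%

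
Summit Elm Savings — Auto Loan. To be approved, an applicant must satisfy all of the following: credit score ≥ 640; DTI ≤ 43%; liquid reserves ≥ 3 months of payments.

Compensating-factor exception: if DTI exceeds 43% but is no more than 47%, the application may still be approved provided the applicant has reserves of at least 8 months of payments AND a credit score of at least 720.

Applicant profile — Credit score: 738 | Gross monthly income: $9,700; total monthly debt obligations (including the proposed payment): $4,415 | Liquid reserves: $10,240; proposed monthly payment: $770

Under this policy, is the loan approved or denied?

Credit score 738 ≥ 640 (meets base)
DTI = 4,415/9,700 = 45.5% > 43% — standard DTI limit exceeded.
Liquid reserves cover 10,240/770 = 13.3 months — ≥ 3 required
DTI 45.5% is within the 43%–47% exception band; checking compensating factors.
Reserves 13.3 ≥ 8 months; credit score 738 ≥ 720.
Both override conditions satisfied; DTI exception granted.

Approved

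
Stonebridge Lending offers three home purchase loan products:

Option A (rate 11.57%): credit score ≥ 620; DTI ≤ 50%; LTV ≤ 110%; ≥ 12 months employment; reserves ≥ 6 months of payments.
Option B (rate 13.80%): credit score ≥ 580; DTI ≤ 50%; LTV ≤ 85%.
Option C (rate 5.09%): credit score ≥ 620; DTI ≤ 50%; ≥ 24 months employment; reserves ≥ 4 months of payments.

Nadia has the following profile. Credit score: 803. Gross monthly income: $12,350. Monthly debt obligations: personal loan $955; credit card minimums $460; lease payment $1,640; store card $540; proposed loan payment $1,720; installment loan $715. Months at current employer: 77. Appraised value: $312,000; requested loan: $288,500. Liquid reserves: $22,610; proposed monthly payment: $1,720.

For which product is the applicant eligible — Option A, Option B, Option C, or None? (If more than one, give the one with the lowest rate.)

Option C

Total debts = (955 + 460 + 1,640 + 540 + 1,720 + 715) = 6,030; DTI = 6,030/12,350 = 48.8%.
LTV = 288,500/312,000 = 92.5%.
Reserves = 22,610/1,720 = 13.1 months.
Option A: score 803 ≥ 620; DTI 48.8% ≤ 50%; LTV 92.5% ≤ 110%; employment 77 ≥ 12 mo; reserves 13.1 ≥ 6 mo → qualifies.
Option B: score 803 ≥ 580; DTI 48.8% ≤ 50%; LTV 92.5% > 85% → does not qualify.
Option C: score 803 ≥ 620; DTI 48.8% ≤ 50%; employment 77 ≥ 24 mo; reserves 13.1 ≥ 4 mo → qualifies.
Qualifying: Option A, Option C. Lowest rate is 5.09% → Option C.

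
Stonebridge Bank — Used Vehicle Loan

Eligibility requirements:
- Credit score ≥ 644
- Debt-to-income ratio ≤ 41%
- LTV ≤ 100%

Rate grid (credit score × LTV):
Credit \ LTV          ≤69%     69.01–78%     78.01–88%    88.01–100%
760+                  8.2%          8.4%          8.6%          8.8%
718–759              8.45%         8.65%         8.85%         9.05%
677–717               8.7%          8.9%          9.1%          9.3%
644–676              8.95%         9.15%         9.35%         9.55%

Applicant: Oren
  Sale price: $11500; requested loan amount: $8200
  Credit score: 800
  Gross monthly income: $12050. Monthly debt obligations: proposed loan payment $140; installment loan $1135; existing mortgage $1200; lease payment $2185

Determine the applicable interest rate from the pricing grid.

8.4%

Credit score 800 ≥ 644; Total monthly debts = (140 + 1,135 + 1,200 + 2,185) = 4,660. DTI = 4,660/12,050 = 38.7% ≤ 41%
LTV = 8,200/11,500 = 71.3% ≤ 100%
Row: 800 falls in 760+. Column: 71.3% falls in 69.01–78%. Rate = 8.4%.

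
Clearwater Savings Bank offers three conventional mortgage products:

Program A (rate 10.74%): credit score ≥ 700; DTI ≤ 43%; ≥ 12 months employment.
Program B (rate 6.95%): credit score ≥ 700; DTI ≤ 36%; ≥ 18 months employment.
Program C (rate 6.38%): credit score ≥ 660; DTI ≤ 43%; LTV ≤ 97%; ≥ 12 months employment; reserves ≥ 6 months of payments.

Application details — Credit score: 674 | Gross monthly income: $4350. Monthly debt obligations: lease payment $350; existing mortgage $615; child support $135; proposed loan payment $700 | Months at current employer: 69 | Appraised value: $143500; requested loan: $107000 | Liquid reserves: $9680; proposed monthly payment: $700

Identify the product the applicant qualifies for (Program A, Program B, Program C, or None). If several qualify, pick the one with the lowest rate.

Total debts = (350 + 615 + 135 + 700) = 1,800; DTI = 1,800/4,350 = 41.4%.
LTV = 107,000/143,500 = 74.6%.
Reserves = 9,680/700 = 13.8 months.
Program A: score 674 < 700; DTI 41.4% ≤ 43%; employment 69 ≥ 12 mo → does not qualify.
Program B: score 674 < 700; DTI 41.4% > 36%; employment 69 ≥ 18 mo → does not qualify.
Program C: score 674 ≥ 660; DTI 41.4% ≤ 43%; LTV 74.6% ≤ 97%; employment 69 ≥ 12 mo; reserves 13.8 ≥ 6 mo → qualifies.

Program C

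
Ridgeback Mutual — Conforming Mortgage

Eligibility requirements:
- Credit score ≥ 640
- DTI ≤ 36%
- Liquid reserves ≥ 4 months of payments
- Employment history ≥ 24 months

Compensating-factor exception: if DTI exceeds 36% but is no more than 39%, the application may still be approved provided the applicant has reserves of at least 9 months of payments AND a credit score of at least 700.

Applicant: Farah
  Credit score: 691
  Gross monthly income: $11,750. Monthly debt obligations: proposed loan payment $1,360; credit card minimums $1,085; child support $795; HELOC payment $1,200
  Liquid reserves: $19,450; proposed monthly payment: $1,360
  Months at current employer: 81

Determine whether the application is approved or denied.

Credit score 691 ≥ 640 (meets base)
Total debts = (1,360 + 1,085 + 795 + 1,200) = 4,440. DTI = 4,440/11,750 = 37.8% > 36% — standard DTI limit exceeded.
Reserves = 19,450/1,360 = 14.3 months ≥ 4
Employment 81 ≥ 24 months
DTI 37.8% is within the 36%–39% exception band; checking compensating factors.
Override check — reserves: 14.3 mo (ok); score: 691 (below 700).
Override conditions not both satisfied; exception does not apply.

Denied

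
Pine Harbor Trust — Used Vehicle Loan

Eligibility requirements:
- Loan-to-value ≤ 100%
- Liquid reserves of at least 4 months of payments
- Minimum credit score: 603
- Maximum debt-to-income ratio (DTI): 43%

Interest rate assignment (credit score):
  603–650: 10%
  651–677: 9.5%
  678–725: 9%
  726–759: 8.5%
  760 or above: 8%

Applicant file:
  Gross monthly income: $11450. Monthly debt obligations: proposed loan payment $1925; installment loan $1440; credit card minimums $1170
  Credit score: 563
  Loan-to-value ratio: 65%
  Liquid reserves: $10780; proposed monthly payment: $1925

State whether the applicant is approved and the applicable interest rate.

Credit score 563 < 603 (below minimum)
Total monthly debts = (1,925 + 1,440 + 1,170) = 4,535. DTI = 4,535/11,450 = 39.6% ≤ 43%
Liquid reserves cover 10,780/1,925 = 5.6 months — ≥ 4 required
LTV 65% — within 100%
Not all requirements met → denied.

Denied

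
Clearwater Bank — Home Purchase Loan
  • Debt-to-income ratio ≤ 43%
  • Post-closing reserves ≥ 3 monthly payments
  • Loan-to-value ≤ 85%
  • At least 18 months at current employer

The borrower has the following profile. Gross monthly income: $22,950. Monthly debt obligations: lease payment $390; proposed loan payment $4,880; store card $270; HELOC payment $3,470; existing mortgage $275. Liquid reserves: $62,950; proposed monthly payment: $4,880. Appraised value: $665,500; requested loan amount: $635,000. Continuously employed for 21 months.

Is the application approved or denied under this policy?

Total monthly debts = (390 + 4,880 + 270 + 3,470 + 275) = 9,285. DTI: 9,285 ÷ 22,950 = 40.5%, within the 43% cap
Liquid reserves cover 62,950/4,880 = 12.9 months — ≥ 3 required
LTV: 635,000 ÷ 665,500 = 95.4%, exceeds 85% cap
Employment 21 ≥ 18 months
Fails on LTV.

Denied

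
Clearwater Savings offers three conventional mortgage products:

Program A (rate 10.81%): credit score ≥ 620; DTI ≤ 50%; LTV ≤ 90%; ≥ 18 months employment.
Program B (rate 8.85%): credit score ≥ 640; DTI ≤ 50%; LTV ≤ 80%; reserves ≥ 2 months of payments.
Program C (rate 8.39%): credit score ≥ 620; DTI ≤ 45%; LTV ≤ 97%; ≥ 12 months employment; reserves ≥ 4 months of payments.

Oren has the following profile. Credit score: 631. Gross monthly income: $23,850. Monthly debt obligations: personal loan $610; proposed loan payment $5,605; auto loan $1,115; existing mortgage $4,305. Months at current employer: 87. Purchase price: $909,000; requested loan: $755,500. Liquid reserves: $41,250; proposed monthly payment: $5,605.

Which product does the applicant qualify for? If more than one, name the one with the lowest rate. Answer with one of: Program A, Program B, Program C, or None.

Program A

Total debts = (610 + 5,605 + 1,115 + 4,305) = 11,635; DTI = 11,635/23,850 = 48.8%.
LTV = 755,500/909,000 = 83.1%.
Reserves = 41,250/5,605 = 7.4 months.
Program A: score 631 ≥ 620; DTI 48.8% ≤ 50%; LTV 83.1% ≤ 90%; employment 87 ≥ 18 mo → qualifies.
Program B: score 631 < 640; DTI 48.8% ≤ 50%; LTV 83.1% > 80%; reserves 7.4 ≥ 2 mo → does not qualify.
Program C: score 631 ≥ 620; DTI 48.8% > 45%; LTV 83.1% ≤ 97%; employment 87 ≥ 12 mo; reserves 7.4 ≥ 4 mo → does not qualify.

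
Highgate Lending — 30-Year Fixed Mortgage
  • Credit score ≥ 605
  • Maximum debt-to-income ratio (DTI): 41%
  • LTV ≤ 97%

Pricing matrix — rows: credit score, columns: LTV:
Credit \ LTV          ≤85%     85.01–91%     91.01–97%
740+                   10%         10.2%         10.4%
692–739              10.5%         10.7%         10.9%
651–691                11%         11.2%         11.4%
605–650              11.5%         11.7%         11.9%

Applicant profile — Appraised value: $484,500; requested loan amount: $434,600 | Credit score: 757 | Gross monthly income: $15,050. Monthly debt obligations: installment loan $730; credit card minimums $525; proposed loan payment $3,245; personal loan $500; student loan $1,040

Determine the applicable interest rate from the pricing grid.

Credit score 757 ≥ 605; Total monthly debts = (730 + 525 + 3,245 + 500 + 1,040) = 6,040. DTI: 6,040 ÷ 15,050 = 40.1%, within the 41% cap
LTV: 434,600 ÷ 484,500 = 89.7%, within 97% cap
Credit 757 → row 740+; LTV 89.7% → column 85.01–91%. Grid cell → 10.2%.

10.2%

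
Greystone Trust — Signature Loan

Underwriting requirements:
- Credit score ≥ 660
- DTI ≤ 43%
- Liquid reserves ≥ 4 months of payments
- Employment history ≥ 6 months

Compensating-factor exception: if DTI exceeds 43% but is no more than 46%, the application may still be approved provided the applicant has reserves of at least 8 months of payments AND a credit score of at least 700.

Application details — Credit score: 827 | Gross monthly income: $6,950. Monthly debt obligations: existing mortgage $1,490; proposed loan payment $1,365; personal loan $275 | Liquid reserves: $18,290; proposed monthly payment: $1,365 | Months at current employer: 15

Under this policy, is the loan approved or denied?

Credit score 827 ≥ 660 (meets base)
Total debts = (1,490 + 1,365 + 275) = 3,130. DTI = 3,130/6,950 = 45% > 43% — standard DTI limit exceeded.
Reserves: 18,290 ÷ 1,365 = 13.4 months (meets 4-month minimum)
Employment 15 ≥ 6 months
DTI 45% is within the 43%–46% exception band; checking compensating factors.
Reserves 13.4 ≥ 8 months; credit score 827 ≥ 700.
Both compensating conditions met → exception applies.

Approved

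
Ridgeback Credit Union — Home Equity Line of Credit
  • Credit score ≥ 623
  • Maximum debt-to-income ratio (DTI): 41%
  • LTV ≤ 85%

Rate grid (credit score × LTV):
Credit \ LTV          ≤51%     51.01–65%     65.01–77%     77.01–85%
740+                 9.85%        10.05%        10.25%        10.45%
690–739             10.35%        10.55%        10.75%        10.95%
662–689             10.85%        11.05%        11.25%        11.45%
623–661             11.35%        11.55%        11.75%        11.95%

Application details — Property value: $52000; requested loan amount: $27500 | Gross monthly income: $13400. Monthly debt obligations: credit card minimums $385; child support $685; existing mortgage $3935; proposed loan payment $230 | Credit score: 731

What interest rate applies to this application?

10.55%

Credit score 731 ≥ 623; Total monthly debts = (385 + 685 + 3,935 + 230) = 5,235. DTI = 5,235/13,400 = 39.1% ≤ 41%
LTV: 27,500 ÷ 52,000 = 52.9%, within 85% cap
Score 731 is in the 690–739 band; LTV 52.9% is in the 51.01–65% band → 10.55%.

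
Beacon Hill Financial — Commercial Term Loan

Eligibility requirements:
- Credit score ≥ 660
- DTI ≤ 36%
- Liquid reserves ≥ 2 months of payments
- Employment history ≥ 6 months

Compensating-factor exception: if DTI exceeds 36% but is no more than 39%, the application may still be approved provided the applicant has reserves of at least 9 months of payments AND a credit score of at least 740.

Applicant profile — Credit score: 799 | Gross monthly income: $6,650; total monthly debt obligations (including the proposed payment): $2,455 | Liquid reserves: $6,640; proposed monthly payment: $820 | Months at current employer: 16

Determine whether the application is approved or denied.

Credit score 799 ≥ 660 (meets base)
DTI = 2,455/6,650 = 36.9% > 36% — standard DTI limit exceeded.
Reserves: 6,640 ÷ 820 = 8.1 months (meets 2-month minimum)
Employment 16 ≥ 6 months
36.9% falls in the override range (36%–39%), so the compensating-factor test applies.
Reserves 8.1 < 9 months; credit score 799 ≥ 740.
Override conditions not both satisfied; exception does not apply.

Denied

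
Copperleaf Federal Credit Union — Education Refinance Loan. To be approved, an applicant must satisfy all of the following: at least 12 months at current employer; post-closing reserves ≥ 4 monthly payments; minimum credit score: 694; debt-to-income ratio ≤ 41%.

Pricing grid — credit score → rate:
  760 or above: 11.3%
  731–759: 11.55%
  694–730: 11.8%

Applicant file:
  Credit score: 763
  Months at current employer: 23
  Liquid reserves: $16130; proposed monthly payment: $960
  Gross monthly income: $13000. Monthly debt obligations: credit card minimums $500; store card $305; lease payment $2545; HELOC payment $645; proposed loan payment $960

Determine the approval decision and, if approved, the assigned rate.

Approved at 11.3%

Credit score 763 ≥ 694 (meets minimum)
Employment 23 ≥ 12 months
Liquid reserves cover 16,130/960 = 16.8 months — ≥ 4 required
Total monthly debts = (500 + 305 + 2,545 + 645 + 960) = 4,955. Debt-to-income = 4,955/13,000 = 38.1% — meets 41% limit
All requirements met. Score 763 falls in the 760 or above tier → 11.3%.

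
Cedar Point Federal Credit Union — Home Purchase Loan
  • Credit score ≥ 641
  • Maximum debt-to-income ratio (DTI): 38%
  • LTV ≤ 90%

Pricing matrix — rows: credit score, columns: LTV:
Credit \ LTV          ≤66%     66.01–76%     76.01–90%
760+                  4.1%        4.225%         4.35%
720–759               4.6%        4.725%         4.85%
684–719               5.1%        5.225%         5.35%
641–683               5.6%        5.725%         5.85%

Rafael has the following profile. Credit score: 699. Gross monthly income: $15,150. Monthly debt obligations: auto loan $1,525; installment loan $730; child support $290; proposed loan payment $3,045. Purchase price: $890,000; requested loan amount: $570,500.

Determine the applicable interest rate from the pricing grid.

Credit score 699 ≥ 641; Total monthly debts = (1,525 + 730 + 290 + 3,045) = 5,590. DTI: 5,590 ÷ 15,150 = 36.9%, within the 38% cap
LTV: 570,500 ÷ 890,000 = 64.1%, within 90% cap
Credit 699 → row 684–719; LTV 64.1% → column ≤66%. Grid cell → 5.1%.

5.1%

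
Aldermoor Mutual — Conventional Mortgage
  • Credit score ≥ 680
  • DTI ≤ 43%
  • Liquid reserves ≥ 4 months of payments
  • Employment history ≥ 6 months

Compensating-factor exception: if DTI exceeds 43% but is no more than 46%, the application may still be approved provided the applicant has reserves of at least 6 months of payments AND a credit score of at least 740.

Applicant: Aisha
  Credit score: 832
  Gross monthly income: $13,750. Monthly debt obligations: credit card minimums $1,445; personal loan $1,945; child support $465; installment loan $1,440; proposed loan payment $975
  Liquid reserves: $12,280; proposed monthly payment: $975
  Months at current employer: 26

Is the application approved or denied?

Credit score 832 ≥ 680 (meets base)
Total debts = (1,445 + 1,945 + 465 + 1,440 + 975) = 6,270. DTI = 6,270/13,750 = 45.6% > 43% — standard DTI limit exceeded.
Liquid reserves cover 12,280/975 = 12.6 months — ≥ 4 required
Employment 26 ≥ 6 months
DTI 45.6% is within the 43%–46% exception band; checking compensating factors.
Override check — reserves: 12.6 mo (ok); score: 832 (ok).
Both compensating conditions met → exception applies.

Approved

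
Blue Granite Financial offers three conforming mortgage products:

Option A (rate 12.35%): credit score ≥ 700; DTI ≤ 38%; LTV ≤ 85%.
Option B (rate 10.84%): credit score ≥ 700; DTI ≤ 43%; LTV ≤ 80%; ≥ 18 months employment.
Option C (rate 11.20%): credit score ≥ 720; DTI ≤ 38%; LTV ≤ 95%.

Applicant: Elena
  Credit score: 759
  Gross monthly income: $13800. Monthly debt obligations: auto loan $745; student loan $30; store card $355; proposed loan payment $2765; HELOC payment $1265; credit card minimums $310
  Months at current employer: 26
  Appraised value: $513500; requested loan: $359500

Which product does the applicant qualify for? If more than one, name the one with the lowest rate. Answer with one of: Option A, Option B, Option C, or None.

Option B

Total debts = (745 + 30 + 355 + 2,765 + 1,265 + 310) = 5,470; DTI = 5,470/13,800 = 39.6%.
LTV = 359,500/513,500 = 70%.
Option A: score 759 ≥ 700; DTI 39.6% > 38%; LTV 70% ≤ 85% → does not qualify.
Option B: score 759 ≥ 700; DTI 39.6% ≤ 43%; LTV 70% ≤ 80%; employment 26 ≥ 18 mo → qualifies.
Option C: score 759 ≥ 720; DTI 39.6% > 38%; LTV 70% ≤ 95% → does not qualify.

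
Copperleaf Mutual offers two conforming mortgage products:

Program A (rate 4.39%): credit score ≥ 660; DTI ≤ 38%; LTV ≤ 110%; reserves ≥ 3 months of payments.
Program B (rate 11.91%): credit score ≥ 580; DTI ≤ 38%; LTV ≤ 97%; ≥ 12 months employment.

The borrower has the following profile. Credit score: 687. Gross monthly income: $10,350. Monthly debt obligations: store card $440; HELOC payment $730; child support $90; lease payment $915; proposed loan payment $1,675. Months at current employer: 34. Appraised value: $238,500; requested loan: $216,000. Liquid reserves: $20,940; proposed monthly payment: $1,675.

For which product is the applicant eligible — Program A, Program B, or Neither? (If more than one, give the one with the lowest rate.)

Program A

Total debts = (440 + 730 + 90 + 915 + 1,675) = 3,850; DTI = 3,850/10,350 = 37.2%.
LTV = 216,000/238,500 = 90.6%.
Reserves = 20,940/1,675 = 12.5 months.
Program A: score 687 ≥ 660; DTI 37.2% ≤ 38%; LTV 90.6% ≤ 110%; reserves 12.5 ≥ 3 mo → qualifies.
Program B: score 687 ≥ 580; DTI 37.2% ≤ 38%; LTV 90.6% ≤ 97%; employment 34 ≥ 12 mo → qualifies.
Qualifying: Program A, Program B. Lowest rate is 4.39% → Program A.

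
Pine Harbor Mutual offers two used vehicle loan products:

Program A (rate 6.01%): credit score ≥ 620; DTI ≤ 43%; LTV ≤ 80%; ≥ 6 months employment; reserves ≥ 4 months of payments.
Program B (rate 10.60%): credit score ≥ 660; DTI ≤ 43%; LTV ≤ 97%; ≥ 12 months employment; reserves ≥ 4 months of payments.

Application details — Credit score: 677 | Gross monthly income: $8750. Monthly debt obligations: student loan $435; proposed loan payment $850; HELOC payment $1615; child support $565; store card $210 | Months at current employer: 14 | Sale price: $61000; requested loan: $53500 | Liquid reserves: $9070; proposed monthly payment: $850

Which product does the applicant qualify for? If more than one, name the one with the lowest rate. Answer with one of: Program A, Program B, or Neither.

Program B

Total debts = (435 + 850 + 1,615 + 565 + 210) = 3,675; DTI = 3,675/8,750 = 42%.
LTV = 53,500/61,000 = 87.7%.
Reserves = 9,070/850 = 10.7 months.
Program A: score 677 ≥ 620; DTI 42% ≤ 43%; LTV 87.7% > 80%; employment 14 ≥ 6 mo; reserves 10.7 ≥ 4 mo → does not qualify.
Program B: score 677 ≥ 660; DTI 42% ≤ 43%; LTV 87.7% ≤ 97%; employment 14 ≥ 12 mo; reserves 10.7 ≥ 4 mo → qualifies.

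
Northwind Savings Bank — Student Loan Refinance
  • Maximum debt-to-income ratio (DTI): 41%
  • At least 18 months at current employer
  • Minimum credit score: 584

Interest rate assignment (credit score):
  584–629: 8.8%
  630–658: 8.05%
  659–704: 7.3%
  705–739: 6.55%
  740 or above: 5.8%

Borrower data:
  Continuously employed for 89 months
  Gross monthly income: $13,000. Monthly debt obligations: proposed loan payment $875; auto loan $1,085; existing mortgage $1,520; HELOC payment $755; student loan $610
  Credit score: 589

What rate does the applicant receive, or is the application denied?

Approved at 8.8%

Credit score 589 ≥ 584 (meets minimum)
Employment 89 ≥ 18 months
Total monthly debts = (875 + 1,085 + 1,520 + 755 + 610) = 4,845. Debt-to-income = 4,845/13,000 = 37.3% — meets 41% limit
All requirements met. Score 589 falls in the 584–629 tier → 8.8%.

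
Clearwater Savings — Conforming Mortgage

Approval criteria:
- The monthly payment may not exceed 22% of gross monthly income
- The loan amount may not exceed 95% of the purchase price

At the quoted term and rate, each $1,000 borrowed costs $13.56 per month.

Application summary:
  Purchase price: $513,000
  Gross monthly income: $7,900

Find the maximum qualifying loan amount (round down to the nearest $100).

Payment cap: 22% × $7,900 = $1,738/month.
At $13.56 per $1,000, that supports 1,738/13.56 × 1,000 ≈ $128,171 → $128,100.
LTV cap: 95% × $513,000 = $487,350 → $487,300.
Binding constraint: payment-to-income.

$128,100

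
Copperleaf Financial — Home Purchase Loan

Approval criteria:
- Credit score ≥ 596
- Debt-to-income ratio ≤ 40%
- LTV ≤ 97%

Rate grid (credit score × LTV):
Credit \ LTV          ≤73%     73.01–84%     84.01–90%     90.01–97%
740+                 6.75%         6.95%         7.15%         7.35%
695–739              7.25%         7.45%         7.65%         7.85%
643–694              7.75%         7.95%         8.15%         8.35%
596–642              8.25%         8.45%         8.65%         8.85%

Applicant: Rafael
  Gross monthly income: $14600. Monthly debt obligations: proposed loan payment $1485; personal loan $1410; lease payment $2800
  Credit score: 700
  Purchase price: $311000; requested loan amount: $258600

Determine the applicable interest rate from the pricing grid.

7.45%

Credit score 700 ≥ 596; Total monthly debts = (1,485 + 1,410 + 2,800) = 5,695. DTI: 5,695 ÷ 14,600 = 39%, within the 40% cap
Loan-to-value = 258,600/311,000 = 83.2% — pass (97% max)
Row: 700 falls in 695–739. Column: 83.2% falls in 73.01–84%. Rate = 7.45%.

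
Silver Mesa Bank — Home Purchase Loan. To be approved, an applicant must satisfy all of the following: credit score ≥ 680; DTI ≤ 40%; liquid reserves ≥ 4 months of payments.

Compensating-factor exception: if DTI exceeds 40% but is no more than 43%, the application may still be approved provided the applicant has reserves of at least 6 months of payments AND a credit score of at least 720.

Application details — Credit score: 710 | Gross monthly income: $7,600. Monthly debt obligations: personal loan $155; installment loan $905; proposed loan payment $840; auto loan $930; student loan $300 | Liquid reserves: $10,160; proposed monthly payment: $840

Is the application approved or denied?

Denied

Credit score 710 ≥ 680 (meets base)
Total debts = (155 + 905 + 840 + 930 + 300) = 3,130. DTI: 3,130 ÷ 7,600 = 41.2%, over the 40% base limit.
Reserves: 10,160 ÷ 840 = 12.1 months (meets 4-month minimum)
DTI 41.2% is within the 40%–43% exception band; checking compensating factors.
Override check — reserves: 12.1 mo (ok); score: 710 (below 720).
Override conditions not both satisfied; exception does not apply.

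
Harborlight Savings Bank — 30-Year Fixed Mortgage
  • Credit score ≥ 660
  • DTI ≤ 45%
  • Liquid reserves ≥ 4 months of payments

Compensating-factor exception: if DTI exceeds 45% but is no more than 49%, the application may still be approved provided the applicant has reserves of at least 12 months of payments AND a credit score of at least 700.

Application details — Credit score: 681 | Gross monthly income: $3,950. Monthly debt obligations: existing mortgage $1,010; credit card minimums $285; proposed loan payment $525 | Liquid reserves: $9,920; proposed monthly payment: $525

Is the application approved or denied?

Credit score 681 ≥ 660 (meets base)
Total debts = (1,010 + 285 + 525) = 1,820. DTI: 1,820 ÷ 3,950 = 46.1%, over the 45% base limit.
Liquid reserves cover 9,920/525 = 18.9 months — ≥ 4 required
DTI 46.1% is within the 45%–49% exception band; checking compensating factors.
Override check — reserves: 18.9 mo (ok); score: 681 (below 700).
Compensating-factor requirement not fully met.

Denied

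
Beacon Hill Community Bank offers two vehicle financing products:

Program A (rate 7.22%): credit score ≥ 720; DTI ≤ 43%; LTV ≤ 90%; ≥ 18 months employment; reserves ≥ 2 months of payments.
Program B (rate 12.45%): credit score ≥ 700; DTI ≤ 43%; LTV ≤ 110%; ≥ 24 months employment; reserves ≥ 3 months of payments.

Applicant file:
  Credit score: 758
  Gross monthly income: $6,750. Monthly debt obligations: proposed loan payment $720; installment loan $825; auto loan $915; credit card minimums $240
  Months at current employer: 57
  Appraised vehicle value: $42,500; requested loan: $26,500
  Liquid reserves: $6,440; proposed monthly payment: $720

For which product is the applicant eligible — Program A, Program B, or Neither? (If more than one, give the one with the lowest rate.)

Total debts = (720 + 825 + 915 + 240) = 2,700; DTI = 2,700/6,750 = 40%.
LTV = 26,500/42,500 = 62.4%.
Reserves = 6,440/720 = 8.9 months.
Program A: score 758 ≥ 720; DTI 40% ≤ 43%; LTV 62.4% ≤ 90%; employment 57 ≥ 18 mo; reserves 8.9 ≥ 2 mo → qualifies.
Program B: score 758 ≥ 700; DTI 40% ≤ 43%; LTV 62.4% ≤ 110%; employment 57 ≥ 24 mo; reserves 8.9 ≥ 3 mo → qualifies.
Qualifying: Program A, Program B. Lowest rate is 7.22% → Program A.

Program A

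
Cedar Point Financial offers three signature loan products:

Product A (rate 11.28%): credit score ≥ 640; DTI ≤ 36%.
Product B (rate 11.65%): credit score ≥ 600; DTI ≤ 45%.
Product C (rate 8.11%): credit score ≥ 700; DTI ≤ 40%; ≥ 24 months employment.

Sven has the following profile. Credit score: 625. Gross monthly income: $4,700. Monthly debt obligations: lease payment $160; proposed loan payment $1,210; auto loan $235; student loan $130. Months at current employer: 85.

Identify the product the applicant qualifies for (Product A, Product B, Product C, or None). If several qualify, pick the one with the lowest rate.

Product B

Total debts = (160 + 1,210 + 235 + 130) = 1,735; DTI = 1,735/4,700 = 36.9%.
Product A: score 625 < 640; DTI 36.9% > 36% → does not qualify.
Product B: score 625 ≥ 600; DTI 36.9% ≤ 45% → qualifies.
Product C: score 625 < 700; DTI 36.9% ≤ 40%; employment 85 ≥ 24 mo → does not qualify.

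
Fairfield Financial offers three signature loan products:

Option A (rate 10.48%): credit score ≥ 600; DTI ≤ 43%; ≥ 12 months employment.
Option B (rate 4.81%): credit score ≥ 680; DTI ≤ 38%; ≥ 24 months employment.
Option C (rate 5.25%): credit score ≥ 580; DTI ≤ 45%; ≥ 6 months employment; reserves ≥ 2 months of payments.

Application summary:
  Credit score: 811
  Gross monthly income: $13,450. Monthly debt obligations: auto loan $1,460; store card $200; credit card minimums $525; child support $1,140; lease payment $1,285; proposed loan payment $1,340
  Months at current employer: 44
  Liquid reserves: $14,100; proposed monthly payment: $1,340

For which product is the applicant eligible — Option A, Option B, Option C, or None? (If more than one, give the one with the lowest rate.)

Option C

Total debts = (1,460 + 200 + 525 + 1,140 + 1,285 + 1,340) = 5,950; DTI = 5,950/13,450 = 44.2%.
Reserves = 14,100/1,340 = 10.5 months.
Option A: score 811 ≥ 600; DTI 44.2% > 43%; employment 44 ≥ 12 mo → does not qualify.
Option B: score 811 ≥ 680; DTI 44.2% > 38%; employment 44 ≥ 24 mo → does not qualify.
Option C: score 811 ≥ 580; DTI 44.2% ≤ 45%; employment 44 ≥ 6 mo; reserves 10.5 ≥ 2 mo → qualifies.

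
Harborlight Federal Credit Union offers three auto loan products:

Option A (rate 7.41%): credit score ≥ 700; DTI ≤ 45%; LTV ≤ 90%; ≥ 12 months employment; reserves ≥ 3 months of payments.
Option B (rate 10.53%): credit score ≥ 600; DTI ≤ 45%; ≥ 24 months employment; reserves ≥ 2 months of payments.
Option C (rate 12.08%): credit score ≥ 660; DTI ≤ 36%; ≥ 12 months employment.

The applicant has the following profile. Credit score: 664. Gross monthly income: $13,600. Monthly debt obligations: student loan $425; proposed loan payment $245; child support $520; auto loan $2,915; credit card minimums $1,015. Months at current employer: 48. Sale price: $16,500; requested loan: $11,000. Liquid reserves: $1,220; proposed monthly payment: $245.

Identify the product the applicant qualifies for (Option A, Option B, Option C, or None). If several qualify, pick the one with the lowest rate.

Total debts = (425 + 245 + 520 + 2,915 + 1,015) = 5,120; DTI = 5,120/13,600 = 37.6%.
LTV = 11,000/16,500 = 66.7%.
Reserves = 1,220/245 = 5.0 months.
Option A: score 664 < 700; DTI 37.6% ≤ 45%; LTV 66.7% ≤ 90%; employment 48 ≥ 12 mo; reserves 5.0 ≥ 3 mo → does not qualify.
Option B: score 664 ≥ 600; DTI 37.6% ≤ 45%; employment 48 ≥ 24 mo; reserves 5.0 ≥ 2 mo → qualifies.
Option C: score 664 ≥ 660; DTI 37.6% > 36%; employment 48 ≥ 12 mo → does not qualify.

Option B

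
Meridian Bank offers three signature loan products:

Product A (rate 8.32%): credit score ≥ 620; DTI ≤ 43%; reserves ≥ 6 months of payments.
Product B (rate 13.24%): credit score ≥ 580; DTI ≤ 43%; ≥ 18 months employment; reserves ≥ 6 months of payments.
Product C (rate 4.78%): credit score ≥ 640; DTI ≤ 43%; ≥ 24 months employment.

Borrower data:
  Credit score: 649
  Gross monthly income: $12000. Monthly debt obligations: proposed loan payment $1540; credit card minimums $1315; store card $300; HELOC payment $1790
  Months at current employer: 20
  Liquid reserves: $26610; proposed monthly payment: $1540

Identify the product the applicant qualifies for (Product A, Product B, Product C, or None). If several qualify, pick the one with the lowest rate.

Product A

Total debts = (1,540 + 1,315 + 300 + 1,790) = 4,945; DTI = 4,945/12,000 = 41.2%.
Reserves = 26,610/1,540 = 17.3 months.
Product A: score 649 ≥ 620; DTI 41.2% ≤ 43%; reserves 17.3 ≥ 6 mo → qualifies.
Product B: score 649 ≥ 580; DTI 41.2% ≤ 43%; employment 20 ≥ 18 mo; reserves 17.3 ≥ 6 mo → qualifies.
Product C: score 649 ≥ 640; DTI 41.2% ≤ 43%; employment 20 < 24 mo → does not qualify.
Qualifying: Product A, Product B. Lowest rate is 8.32% → Product A.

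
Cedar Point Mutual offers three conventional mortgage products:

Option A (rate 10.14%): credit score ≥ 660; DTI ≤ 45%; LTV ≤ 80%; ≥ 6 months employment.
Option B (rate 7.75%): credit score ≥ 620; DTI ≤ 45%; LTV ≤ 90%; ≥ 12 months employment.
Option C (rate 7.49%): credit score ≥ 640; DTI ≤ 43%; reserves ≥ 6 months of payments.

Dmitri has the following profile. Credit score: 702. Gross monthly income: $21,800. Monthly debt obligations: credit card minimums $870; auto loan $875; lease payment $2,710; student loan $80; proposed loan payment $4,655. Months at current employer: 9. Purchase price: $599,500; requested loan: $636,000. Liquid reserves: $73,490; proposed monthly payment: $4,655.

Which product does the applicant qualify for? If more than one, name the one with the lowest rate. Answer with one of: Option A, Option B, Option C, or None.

Option C

Total debts = (870 + 875 + 2,710 + 80 + 4,655) = 9,190; DTI = 9,190/21,800 = 42.2%.
LTV = 636,000/599,500 = 106.1%.
Reserves = 73,490/4,655 = 15.8 months.
Option A: score 702 ≥ 660; DTI 42.2% ≤ 45%; LTV 106.1% > 80%; employment 9 ≥ 6 mo → does not qualify.
Option B: score 702 ≥ 620; DTI 42.2% ≤ 45%; LTV 106.1% > 90%; employment 9 < 12 mo → does not qualify.
Option C: score 702 ≥ 640; DTI 42.2% ≤ 43%; reserves 15.8 ≥ 6 mo → qualifies.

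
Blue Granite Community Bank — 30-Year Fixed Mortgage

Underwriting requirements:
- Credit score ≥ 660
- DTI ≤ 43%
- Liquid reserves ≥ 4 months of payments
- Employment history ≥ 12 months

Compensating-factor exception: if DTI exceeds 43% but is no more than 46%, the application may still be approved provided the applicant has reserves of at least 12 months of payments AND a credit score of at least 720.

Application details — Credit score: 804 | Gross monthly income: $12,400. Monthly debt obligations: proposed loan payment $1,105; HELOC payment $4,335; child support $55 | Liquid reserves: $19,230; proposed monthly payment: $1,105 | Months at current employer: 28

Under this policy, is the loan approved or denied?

Credit score 804 ≥ 660 (meets base)
Total debts = (1,105 + 4,335 + 55) = 5,495. DTI = 5,495/12,400 = 44.3% > 43% — standard DTI limit exceeded.
Reserves = 19,230/1,105 = 17.4 months ≥ 4
Employment 28 ≥ 12 months
44.3% falls in the override range (43%–46%), so the compensating-factor test applies.
Override check — reserves: 17.4 mo (ok); score: 804 (ok).
Both override conditions satisfied; DTI exception granted.

Approved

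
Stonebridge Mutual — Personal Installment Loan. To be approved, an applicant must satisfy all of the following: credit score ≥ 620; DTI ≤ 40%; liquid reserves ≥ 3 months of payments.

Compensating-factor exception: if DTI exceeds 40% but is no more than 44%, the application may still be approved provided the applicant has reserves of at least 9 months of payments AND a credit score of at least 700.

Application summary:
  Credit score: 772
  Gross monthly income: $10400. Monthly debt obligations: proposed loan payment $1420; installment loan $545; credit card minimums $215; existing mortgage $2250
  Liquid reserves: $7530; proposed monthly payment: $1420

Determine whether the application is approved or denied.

Credit score 772 ≥ 620 (meets base)
Total debts = (1,420 + 545 + 215 + 2,250) = 4,430. DTI: 4,430 ÷ 10,400 = 42.6%, over the 40% base limit.
Reserves: 7,530 ÷ 1,420 = 5.3 months (meets 3-month minimum)
42.6% falls in the override range (40%–44%), so the compensating-factor test applies.
Override check — reserves: 5.3 mo (short of 9); score: 772 (ok).
Compensating-factor requirement not fully met.

Denied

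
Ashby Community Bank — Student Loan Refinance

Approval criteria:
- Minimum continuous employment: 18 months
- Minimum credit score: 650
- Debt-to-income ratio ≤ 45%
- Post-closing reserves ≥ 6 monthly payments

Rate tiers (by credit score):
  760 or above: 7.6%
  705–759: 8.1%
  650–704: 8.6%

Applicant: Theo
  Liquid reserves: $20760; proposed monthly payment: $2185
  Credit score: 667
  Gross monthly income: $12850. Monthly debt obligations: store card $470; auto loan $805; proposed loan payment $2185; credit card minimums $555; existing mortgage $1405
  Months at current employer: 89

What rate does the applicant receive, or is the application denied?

Approved at 8.6%

Credit score 667 ≥ 650 (meets minimum)
Reserves: 20,760 ÷ 2,185 = 9.5 months (meets 6-month minimum)
Total monthly debts = (470 + 805 + 2,185 + 555 + 1,405) = 5,420. DTI: 5,420 ÷ 12,850 = 42.2%, within the 45% cap
Employment 89 ≥ 18 months
All requirements met. Score 667 falls in the 650–704 tier → 8.6%.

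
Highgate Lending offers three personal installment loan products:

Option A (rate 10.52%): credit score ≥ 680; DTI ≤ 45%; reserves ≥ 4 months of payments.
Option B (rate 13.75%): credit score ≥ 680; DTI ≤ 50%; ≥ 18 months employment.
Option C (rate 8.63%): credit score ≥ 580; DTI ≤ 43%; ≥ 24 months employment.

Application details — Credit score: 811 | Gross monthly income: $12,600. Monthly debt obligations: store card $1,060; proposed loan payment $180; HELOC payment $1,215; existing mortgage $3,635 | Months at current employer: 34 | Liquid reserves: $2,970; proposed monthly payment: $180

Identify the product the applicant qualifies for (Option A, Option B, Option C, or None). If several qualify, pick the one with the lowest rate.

Option B

Total debts = (1,060 + 180 + 1,215 + 3,635) = 6,090; DTI = 6,090/12,600 = 48.3%.
Reserves = 2,970/180 = 16.5 months.
Option A: score 811 ≥ 680; DTI 48.3% > 45%; reserves 16.5 ≥ 4 mo → does not qualify.
Option B: score 811 ≥ 680; DTI 48.3% ≤ 50%; employment 34 ≥ 18 mo → qualifies.
Option C: score 811 ≥ 580; DTI 48.3% > 43%; employment 34 ≥ 24 mo → does not qualify.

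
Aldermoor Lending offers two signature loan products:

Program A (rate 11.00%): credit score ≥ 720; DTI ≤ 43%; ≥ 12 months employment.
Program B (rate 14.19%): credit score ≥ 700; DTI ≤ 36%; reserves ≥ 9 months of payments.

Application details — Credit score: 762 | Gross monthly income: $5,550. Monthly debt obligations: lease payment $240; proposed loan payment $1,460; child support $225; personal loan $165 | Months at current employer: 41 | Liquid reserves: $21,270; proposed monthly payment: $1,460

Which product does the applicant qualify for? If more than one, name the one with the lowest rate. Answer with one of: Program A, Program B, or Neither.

Program A

Total debts = (240 + 1,460 + 225 + 165) = 2,090; DTI = 2,090/5,550 = 37.7%.
Reserves = 21,270/1,460 = 14.6 months.
Program A: score 762 ≥ 720; DTI 37.7% ≤ 43%; employment 41 ≥ 12 mo → qualifies.
Program B: score 762 ≥ 700; DTI 37.7% > 36%; reserves 14.6 ≥ 9 mo → does not qualify.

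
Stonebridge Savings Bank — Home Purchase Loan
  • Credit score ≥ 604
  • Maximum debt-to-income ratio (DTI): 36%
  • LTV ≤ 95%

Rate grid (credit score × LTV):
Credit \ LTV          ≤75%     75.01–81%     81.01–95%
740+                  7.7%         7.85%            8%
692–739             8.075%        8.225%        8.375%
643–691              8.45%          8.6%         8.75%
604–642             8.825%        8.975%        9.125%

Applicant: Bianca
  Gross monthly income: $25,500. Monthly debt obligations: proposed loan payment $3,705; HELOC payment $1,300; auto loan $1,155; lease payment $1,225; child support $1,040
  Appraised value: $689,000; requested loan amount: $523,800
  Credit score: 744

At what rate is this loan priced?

7.85%

Credit score 744 ≥ 604; Total monthly debts = (3,705 + 1,300 + 1,155 + 1,225 + 1,040) = 8,425. DTI = 8,425/25,500 = 33% ≤ 36%
LTV = 523,800/689,000 = 76% ≤ 95%
Row: 744 falls in 740+. Column: 76% falls in 75.01–81%. Rate = 7.85%.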